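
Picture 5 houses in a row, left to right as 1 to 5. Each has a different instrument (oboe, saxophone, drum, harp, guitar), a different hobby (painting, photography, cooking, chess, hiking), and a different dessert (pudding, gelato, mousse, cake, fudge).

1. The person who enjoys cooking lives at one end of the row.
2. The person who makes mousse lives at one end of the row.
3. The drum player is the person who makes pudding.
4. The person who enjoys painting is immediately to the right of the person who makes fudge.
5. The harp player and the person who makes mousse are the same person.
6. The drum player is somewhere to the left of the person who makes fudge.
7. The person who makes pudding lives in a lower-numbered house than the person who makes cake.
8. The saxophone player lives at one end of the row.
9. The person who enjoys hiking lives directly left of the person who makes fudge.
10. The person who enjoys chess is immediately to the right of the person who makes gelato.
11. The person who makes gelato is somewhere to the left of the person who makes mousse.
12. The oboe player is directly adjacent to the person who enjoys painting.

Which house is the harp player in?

By clue 11, the person who makes mousse is in house 5.
Clue 5 places the harp player in house 5.
The only instrument still possible for house 1 is saxophone.
House 1's dessert must be gelato (nothing else left).
So house 2 gets pudding for dessert.
The drum player is in house 2 (clue 3).
Clue 10: the person who enjoys chess is in house 2.
House 3's hobby must be hiking (nothing else left).
The person who makes fudge is in house 4 (clue 9).
The only dessert still possible for house 3 is cake.
Clue 4: the person who enjoys painting is in house 5.
From clue 12, the oboe player must be in house 4.
House 3's instrument must be guitar (nothing else left).
That leaves cooking as the hobby for house 1.
House 4's hobby must be photography (nothing else left).
So: house 1 = saxophone/cooking/gelato, house 2 = drum/chess/pudding, house 3 = guitar/hiking/cake, house 4 = oboe/photography/fudge, house 5 = harp/painting/mousse.

5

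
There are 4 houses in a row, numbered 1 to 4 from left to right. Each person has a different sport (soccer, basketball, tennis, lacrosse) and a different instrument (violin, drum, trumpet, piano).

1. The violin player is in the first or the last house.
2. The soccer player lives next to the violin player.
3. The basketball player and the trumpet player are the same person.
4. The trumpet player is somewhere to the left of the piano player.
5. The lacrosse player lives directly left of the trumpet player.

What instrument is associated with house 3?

piano

House 4 sport: only tennis fits.
The only sport still possible for house 1 is lacrosse.
The trumpet player is in house 2 (clue 5).
By clue 3, the basketball player is in house 2.
That leaves soccer as the sport for house 3.
The violin player is in house 4 (clue 2).
That leaves drum as the instrument for house 1.
So house 3 gets piano for instrument.
So: house 1 = lacrosse/drum, house 2 = basketball/trumpet, house 3 = soccer/piano, house 4 = tennis/violin.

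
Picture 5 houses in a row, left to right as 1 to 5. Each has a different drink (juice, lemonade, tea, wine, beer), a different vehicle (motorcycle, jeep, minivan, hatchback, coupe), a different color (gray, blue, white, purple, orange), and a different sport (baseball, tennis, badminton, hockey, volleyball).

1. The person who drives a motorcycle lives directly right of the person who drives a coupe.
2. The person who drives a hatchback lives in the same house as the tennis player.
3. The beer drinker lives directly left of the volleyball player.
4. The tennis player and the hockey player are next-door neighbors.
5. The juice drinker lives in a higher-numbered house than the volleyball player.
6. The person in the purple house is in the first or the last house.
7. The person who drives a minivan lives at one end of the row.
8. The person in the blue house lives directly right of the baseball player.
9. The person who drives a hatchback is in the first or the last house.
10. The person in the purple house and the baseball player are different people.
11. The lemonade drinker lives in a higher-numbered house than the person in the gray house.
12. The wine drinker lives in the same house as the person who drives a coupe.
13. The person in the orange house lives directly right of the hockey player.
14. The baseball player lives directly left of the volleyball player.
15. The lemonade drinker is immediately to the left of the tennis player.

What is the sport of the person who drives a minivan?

Clue 2: the person who drives a hatchback is in house 5.
The tennis player is in house 5 (clue 2).
Clue 4 places the hockey player in house 4.
Clue 13: the person in the orange house is in house 5.
By clue 15, the lemonade drinker is in house 4.
By clue 14, the baseball player is in house 2.
From clue 14, the volleyball player must be in house 3.
That leaves minivan as the vehicle for house 1.
House 1's color must be purple (nothing else left).
So house 1 gets badminton for sport.
From clue 3, the beer drinker must be in house 2.
The juice drinker is in house 5 (clue 5).
Clue 8: the person in the blue house is in house 3.
So house 1 gets tea for drink.
That leaves wine as the drink for house 3.
So house 4 gets white for color.
Clue 12 places the person who drives a coupe in house 3.
House 2's vehicle must be jeep (nothing else left).
House 4's vehicle must be motorcycle (nothing else left).
The only color still possible for house 2 is gray.
So: house 1 = tea/minivan/purple/badminton, house 2 = beer/jeep/gray/baseball, house 3 = wine/coupe/blue/volleyball, house 4 = lemonade/motorcycle/white/hockey, house 5 = juice/hatchback/orange/tennis.

badminton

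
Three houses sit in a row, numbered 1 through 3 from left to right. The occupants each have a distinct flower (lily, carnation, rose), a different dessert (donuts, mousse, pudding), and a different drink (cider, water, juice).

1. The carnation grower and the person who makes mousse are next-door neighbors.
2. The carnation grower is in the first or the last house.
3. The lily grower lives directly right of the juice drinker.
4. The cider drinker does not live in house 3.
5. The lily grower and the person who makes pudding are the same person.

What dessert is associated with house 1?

donuts

The only drink still possible for house 3 is water.
The person who makes mousse is in house 2 (clue 1).
The only dessert still possible for house 1 is donuts.
So house 3 gets pudding for dessert.
The lily grower is in house 3 (clue 5).
That leaves carnation as the flower for house 1.
House 2 flower: only rose fits.
Clue 3 places the juice drinker in house 2.
House 1's drink must be cider (nothing else left).
So: house 1 = carnation/donuts/cider, house 2 = rose/mousse/juice, house 3 = lily/pudding/water.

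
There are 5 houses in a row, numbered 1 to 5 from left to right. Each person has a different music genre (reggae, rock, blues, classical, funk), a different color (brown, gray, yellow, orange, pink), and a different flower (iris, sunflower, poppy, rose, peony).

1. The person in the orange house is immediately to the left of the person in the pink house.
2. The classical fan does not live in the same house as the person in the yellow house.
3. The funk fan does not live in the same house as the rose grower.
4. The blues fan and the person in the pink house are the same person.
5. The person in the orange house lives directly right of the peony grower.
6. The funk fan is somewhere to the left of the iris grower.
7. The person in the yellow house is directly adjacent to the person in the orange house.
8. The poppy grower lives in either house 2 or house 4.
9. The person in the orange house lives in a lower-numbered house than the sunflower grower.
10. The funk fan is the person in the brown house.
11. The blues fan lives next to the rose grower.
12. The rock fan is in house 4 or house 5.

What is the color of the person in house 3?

pink

House 1 flower: only peony fits.
Clue 5 places the person in the orange house in house 2.
Clue 1 places the person in the pink house in house 3.
By clue 4, the blues fan is in house 3.
House 5 color: only gray fits.
House 1's color must be yellow (nothing else left).
House 4 color: only brown fits.
Clue 10: the funk fan is in house 4.
So house 1 gets reggae for music genre.
That leaves classical as the music genre for house 2.
That leaves rock as the music genre for house 5.
Clue 3: the rose grower is in house 2.
From clue 6, the iris grower must be in house 5.
House 3's flower must be sunflower (nothing else left).
That leaves poppy as the flower for house 4.
So: house 1 = reggae/yellow/peony, house 2 = classical/orange/rose, house 3 = blues/pink/sunflower, house 4 = funk/brown/poppy, house 5 = rock/gray/iris.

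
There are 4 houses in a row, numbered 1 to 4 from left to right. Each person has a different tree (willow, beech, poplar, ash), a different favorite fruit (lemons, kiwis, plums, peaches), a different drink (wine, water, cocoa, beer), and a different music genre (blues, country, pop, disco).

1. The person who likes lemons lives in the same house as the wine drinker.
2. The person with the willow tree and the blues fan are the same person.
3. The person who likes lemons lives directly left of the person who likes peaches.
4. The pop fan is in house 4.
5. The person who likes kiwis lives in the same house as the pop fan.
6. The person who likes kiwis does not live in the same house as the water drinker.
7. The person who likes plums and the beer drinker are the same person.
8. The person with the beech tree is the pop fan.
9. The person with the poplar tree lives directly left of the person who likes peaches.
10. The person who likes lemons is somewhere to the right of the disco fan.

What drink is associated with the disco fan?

beer

Clue 4 places the pop fan in house 4.
By clue 5, the person who likes kiwis is in house 4.
By clue 8, the person with the beech tree is in house 4.
The only favorite fruit still possible for house 1 is plums.
By clue 3, the person who likes lemons is in house 2.
The person who likes peaches is in house 3 (clue 3).
Clue 7 places the beer drinker in house 1.
By clue 9, the person with the poplar tree is in house 2.
By clue 10, the disco fan is in house 1.
House 4's drink must be cocoa (nothing else left).
By clue 1, the wine drinker is in house 2.
Clue 2 places the person with the willow tree in house 3.
Clue 2: the blues fan is in house 3.
So house 1 gets ash for tree.
House 3's drink must be water (nothing else left).
House 2's music genre must be country (nothing else left).
So: house 1 = ash/plums/beer/disco, house 2 = poplar/lemons/wine/country, house 3 = willow/peaches/water/blues, house 4 = beech/kiwis/cocoa/pop.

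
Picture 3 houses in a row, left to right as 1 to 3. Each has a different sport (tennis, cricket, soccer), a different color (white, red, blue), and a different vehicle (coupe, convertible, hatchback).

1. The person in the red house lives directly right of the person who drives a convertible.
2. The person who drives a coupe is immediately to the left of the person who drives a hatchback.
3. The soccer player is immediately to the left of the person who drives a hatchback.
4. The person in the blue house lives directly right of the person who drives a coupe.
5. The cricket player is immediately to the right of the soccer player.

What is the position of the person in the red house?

2

The only color still possible for house 1 is white.
House 3 vehicle: only hatchback fits.
By clue 2, the person who drives a coupe is in house 2.
From clue 3, the soccer player must be in house 2.
From clue 4, the person in the blue house must be in house 3.
Clue 5 places the cricket player in house 3.
House 1 sport: only tennis fits.
The only color still possible for house 2 is red.
The only vehicle still possible for house 1 is convertible.
So: house 1 = tennis/white/convertible, house 2 = soccer/red/coupe, house 3 = cricket/blue/hatchback.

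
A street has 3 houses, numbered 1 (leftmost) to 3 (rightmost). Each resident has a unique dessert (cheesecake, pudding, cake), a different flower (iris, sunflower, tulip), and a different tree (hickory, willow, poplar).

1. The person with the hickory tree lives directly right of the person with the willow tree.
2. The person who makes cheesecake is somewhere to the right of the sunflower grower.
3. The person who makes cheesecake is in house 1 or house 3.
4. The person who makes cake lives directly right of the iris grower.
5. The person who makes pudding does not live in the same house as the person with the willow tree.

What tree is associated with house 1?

poplar

Clue 3 places the person who makes cheesecake in house 3.
House 1's dessert must be pudding (nothing else left).
The only dessert still possible for house 2 is cake.
That leaves tulip as the flower for house 3.
By clue 4, the iris grower is in house 1.
By clue 5, the person with the willow tree is in house 2.
House 2's flower must be sunflower (nothing else left).
That leaves poplar as the tree for house 1.
House 3's tree must be hickory (nothing else left).
So: house 1 = pudding/iris/poplar, house 2 = cake/sunflower/willow, house 3 = cheesecake/tulip/hickory.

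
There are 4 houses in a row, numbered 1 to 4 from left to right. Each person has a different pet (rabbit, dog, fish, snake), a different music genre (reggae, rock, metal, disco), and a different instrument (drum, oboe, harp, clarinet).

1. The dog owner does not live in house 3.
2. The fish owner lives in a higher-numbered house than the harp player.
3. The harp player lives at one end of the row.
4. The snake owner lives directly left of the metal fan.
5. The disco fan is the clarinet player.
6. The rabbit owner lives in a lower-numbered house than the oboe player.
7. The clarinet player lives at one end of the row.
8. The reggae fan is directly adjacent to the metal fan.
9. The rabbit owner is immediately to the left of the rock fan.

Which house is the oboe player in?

By clue 3, the harp player is in house 1.
So house 4 gets clarinet for instrument.
Clue 5 places the disco fan in house 4.
House 1's music genre must be reggae (nothing else left).
From clue 8, the metal fan must be in house 2.
The only pet still possible for house 3 is fish.
That leaves dog as the pet for house 4.
House 3 music genre: only rock fits.
The snake owner is in house 1 (clue 4).
Clue 9 places the rabbit owner in house 2.
The oboe player is in house 3 (clue 6).
House 2 instrument: only drum fits.
So: house 1 = snake/reggae/harp, house 2 = rabbit/metal/drum, house 3 = fish/rock/oboe, house 4 = dog/disco/clarinet.

3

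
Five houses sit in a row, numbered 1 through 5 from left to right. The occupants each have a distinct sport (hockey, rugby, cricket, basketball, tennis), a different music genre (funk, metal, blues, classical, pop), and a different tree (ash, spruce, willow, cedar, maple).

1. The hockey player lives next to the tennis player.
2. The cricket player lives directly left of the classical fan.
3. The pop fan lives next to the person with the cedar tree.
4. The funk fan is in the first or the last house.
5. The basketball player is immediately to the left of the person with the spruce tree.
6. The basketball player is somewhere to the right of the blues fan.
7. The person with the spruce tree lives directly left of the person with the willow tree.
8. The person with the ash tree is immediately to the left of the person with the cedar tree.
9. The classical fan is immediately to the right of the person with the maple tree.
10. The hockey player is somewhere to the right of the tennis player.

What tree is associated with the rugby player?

The basketball player is narrowed to house 2 or 3; consider each.
Placing it in house 2 leads to a contradiction, so it's in house 3.
The person with the spruce tree is in house 4 (clue 5).
The person with the willow tree is in house 5 (clue 7).
So house 3 gets cedar for tree.
Clue 8: the person with the ash tree is in house 2.
House 1's tree must be maple (nothing else left).
The classical fan is in house 2 (clue 9).
The only music genre still possible for house 3 is metal.
So house 4 gets pop for music genre.
So house 5 gets funk for music genre.
Clue 2: the cricket player is in house 1.
The only sport still possible for house 4 is tennis.
So house 1 gets blues for music genre.
By clue 1, the hockey player is in house 5.
House 2 sport: only rugby fits.
So: house 1 = cricket/blues/maple, house 2 = rugby/classical/ash, house 3 = basketball/metal/cedar, house 4 = tennis/pop/spruce, house 5 = hockey/funk/willow.

ash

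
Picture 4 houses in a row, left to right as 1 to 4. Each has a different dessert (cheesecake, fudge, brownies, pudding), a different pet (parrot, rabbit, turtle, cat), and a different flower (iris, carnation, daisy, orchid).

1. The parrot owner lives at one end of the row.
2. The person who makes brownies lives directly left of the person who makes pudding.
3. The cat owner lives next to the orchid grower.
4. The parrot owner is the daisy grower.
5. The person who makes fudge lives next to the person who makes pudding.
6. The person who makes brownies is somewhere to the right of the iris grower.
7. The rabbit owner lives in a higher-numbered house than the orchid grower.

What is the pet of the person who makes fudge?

So house 1 gets cheesecake for dessert.
The person who makes brownies is narrowed to house 2 or 3; consider each.
Placing it in house 3 leads to a contradiction, so it's in house 2.
From clue 2, the person who makes pudding must be in house 3.
From clue 6, the iris grower must be in house 1.
House 4's dessert must be fudge (nothing else left).
House 4's flower must be daisy (nothing else left).
By clue 4, the parrot owner is in house 4.
So house 3 gets rabbit for pet.
From clue 7, the orchid grower must be in house 2.
That leaves carnation as the flower for house 3.
The cat owner is in house 1 (clue 3).
House 2 pet: only turtle fits.
So: house 1 = cheesecake/cat/iris, house 2 = brownies/turtle/orchid, house 3 = pudding/rabbit/carnation, house 4 = fudge/parrot/daisy.

parrot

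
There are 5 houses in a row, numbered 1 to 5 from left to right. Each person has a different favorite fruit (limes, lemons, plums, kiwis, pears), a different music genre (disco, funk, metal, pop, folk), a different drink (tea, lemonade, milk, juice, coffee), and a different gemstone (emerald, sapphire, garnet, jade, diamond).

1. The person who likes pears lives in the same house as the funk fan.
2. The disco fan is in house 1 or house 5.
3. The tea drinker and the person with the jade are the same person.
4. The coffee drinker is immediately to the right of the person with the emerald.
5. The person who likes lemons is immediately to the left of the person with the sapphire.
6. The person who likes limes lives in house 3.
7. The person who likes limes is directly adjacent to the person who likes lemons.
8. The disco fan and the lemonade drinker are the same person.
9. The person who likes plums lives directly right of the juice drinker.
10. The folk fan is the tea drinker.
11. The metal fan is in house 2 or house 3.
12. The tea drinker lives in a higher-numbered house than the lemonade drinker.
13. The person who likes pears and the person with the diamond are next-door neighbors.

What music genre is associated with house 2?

folk

By clue 6, the person who likes limes is in house 3.
By clue 12, the lemonade drinker is in house 1.
From clue 8, the disco fan must be in house 1.
That leaves kiwis as the favorite fruit for house 1.
The person who likes lemons is narrowed to house 2 or 4; consider each.
Placing it in house 4 leads to a contradiction, so it's in house 2.
Clue 5: the person with the sapphire is in house 3.
The person who likes pears is narrowed to house 4 or 5; consider each.
Placing it in house 5 leads to a contradiction, so it's in house 4.
Clue 1 places the funk fan in house 4.
From clue 13, the person with the diamond must be in house 5.
That leaves plums as the favorite fruit for house 5.
The juice drinker is in house 4 (clue 9).
Clue 10: the folk fan is in house 2.
Clue 10 places the tea drinker in house 2.
So house 5 gets pop for music genre.
Clue 3: the person with the jade is in house 2.
The only music genre still possible for house 3 is metal.
House 1's gemstone must be garnet (nothing else left).
That leaves emerald as the gemstone for house 4.
The coffee drinker is in house 5 (clue 4).
That leaves milk as the drink for house 3.
So: house 1 = kiwis/disco/lemonade/garnet, house 2 = lemons/folk/tea/jade, house 3 = limes/metal/milk/sapphire, house 4 = pears/funk/juice/emerald, house 5 = plums/pop/coffee/diamond.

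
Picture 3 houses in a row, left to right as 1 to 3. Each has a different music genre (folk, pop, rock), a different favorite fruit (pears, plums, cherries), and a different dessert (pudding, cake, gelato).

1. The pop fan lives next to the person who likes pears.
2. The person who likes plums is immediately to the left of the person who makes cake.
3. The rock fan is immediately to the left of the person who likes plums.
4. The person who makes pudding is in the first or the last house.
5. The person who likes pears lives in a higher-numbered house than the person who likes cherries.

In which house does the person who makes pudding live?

Clue 3 places the rock fan in house 1.
From clue 3, the person who likes plums must be in house 2.
The only favorite fruit still possible for house 1 is cherries.
So house 3 gets pears for favorite fruit.
From clue 1, the pop fan must be in house 2.
By clue 2, the person who makes cake is in house 3.
So house 3 gets folk for music genre.
So house 2 gets gelato for dessert.
The only dessert still possible for house 1 is pudding.
So: house 1 = rock/cherries/pudding, house 2 = pop/plums/gelato, house 3 = folk/pears/cake.

1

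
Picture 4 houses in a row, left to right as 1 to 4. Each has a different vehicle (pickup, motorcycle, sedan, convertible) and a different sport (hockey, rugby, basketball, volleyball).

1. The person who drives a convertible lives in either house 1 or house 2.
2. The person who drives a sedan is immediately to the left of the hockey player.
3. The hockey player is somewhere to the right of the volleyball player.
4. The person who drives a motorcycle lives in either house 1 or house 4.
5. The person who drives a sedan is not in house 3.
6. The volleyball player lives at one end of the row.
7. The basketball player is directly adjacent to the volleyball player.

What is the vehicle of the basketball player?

Clue 6: the volleyball player is in house 1.
From clue 7, the basketball player must be in house 2.
The only vehicle still possible for house 3 is pickup.
The only vehicle still possible for house 4 is motorcycle.
Clue 2: the person who drives a sedan is in house 2.
Clue 2 places the hockey player in house 3.
So house 1 gets convertible for vehicle.
House 4 sport: only rugby fits.
So: house 1 = convertible/volleyball, house 2 = sedan/basketball, house 3 = pickup/hockey, house 4 = motorcycle/rugby.

sedan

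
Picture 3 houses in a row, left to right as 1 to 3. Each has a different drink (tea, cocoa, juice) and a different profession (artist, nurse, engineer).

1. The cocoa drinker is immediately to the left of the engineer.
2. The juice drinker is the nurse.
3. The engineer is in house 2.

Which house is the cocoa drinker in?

The engineer is in house 2 (clue 3).
From clue 1, the cocoa drinker must be in house 1.
That leaves tea as the drink for house 2.
House 3's drink must be juice (nothing else left).
From clue 2, the nurse must be in house 3.
House 1's profession must be artist (nothing else left).
So: house 1 = cocoa/artist, house 2 = tea/engineer, house 3 = juice/nurse.

1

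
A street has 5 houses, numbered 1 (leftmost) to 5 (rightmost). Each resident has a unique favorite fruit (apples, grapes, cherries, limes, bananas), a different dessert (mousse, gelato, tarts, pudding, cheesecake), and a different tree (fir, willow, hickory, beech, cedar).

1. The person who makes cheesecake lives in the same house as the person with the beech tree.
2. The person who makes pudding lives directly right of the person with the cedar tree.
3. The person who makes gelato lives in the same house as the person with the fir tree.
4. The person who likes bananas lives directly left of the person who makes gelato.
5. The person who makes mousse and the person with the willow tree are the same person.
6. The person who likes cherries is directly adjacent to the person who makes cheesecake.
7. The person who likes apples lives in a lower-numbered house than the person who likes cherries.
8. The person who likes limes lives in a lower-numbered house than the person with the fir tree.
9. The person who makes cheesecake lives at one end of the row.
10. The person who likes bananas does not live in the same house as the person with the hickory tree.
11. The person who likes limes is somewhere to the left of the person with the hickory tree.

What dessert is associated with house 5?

cheesecake

House 5's favorite fruit must be grapes (nothing else left).
The person who likes cherries is narrowed to house 2 or 4; consider each.
Placing it in house 2 leads to a contradiction, so it's in house 4.
The person who makes cheesecake is in house 5 (clue 6).
From clue 1, the person with the beech tree must be in house 5.
The person who likes apples is narrowed to house 1 or 2 or 3; consider each.
Placing it in house 1 and house 3 leads to a contradiction, so it's in house 2.
The person who likes bananas is narrowed to house 1 or 3; consider each.
Placing it in house 1 leads to a contradiction, so it's in house 3.
By clue 4, the person who makes gelato is in house 4.
That leaves limes as the favorite fruit for house 1.
From clue 3, the person with the fir tree must be in house 4.
That leaves cedar as the tree for house 1.
That leaves hickory as the tree for house 2.
That leaves willow as the tree for house 3.
The person who makes pudding is in house 2 (clue 2).
Clue 5 places the person who makes mousse in house 3.
House 1's dessert must be tarts (nothing else left).
So: house 1 = limes/tarts/cedar, house 2 = apples/pudding/hickory, house 3 = bananas/mousse/willow, house 4 = cherries/gelato/fir, house 5 = grapes/cheesecake/beech.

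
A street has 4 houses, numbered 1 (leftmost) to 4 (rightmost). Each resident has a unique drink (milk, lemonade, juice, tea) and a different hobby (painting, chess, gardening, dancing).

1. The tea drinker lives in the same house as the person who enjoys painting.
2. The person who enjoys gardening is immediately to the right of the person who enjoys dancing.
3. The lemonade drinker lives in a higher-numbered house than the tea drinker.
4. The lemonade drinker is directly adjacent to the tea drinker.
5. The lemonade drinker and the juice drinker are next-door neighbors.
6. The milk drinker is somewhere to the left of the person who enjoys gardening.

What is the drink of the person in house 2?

The lemonade drinker is narrowed to house 2 or 3 or 4; consider each.
Placing it in house 2 and house 4 leads to a contradiction, so it's in house 3.
Clue 4: the tea drinker is in house 2.
That leaves milk as the drink for house 1.
House 4 drink: only juice fits.
The person who enjoys painting is in house 2 (clue 1).
The person who enjoys gardening is in house 4 (clue 2).
From clue 2, the person who enjoys dancing must be in house 3.
That leaves chess as the hobby for house 1.
So: house 1 = milk/chess, house 2 = tea/painting, house 3 = lemonade/dancing, house 4 = juice/gardening.

tea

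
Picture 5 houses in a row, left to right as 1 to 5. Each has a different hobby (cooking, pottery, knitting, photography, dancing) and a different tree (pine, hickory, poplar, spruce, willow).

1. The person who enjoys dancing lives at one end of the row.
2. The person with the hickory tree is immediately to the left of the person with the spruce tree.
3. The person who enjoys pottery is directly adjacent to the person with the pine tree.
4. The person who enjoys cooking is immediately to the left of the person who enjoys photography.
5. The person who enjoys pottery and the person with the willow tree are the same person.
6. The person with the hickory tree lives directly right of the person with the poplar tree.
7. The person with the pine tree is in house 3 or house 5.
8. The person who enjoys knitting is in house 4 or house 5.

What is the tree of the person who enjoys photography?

spruce

So house 1 gets poplar for tree.
From clue 6, the person with the hickory tree must be in house 2.
House 4's tree must be willow (nothing else left).
Clue 2: the person with the spruce tree is in house 3.
By clue 5, the person who enjoys pottery is in house 4.
That leaves dancing as the hobby for house 1.
House 5 hobby: only knitting fits.
The only tree still possible for house 5 is pine.
The person who enjoys cooking is in house 2 (clue 4).
From clue 4, the person who enjoys photography must be in house 3.
So: house 1 = dancing/poplar, house 2 = cooking/hickory, house 3 = photography/spruce, house 4 = pottery/willow, house 5 = knitting/pine.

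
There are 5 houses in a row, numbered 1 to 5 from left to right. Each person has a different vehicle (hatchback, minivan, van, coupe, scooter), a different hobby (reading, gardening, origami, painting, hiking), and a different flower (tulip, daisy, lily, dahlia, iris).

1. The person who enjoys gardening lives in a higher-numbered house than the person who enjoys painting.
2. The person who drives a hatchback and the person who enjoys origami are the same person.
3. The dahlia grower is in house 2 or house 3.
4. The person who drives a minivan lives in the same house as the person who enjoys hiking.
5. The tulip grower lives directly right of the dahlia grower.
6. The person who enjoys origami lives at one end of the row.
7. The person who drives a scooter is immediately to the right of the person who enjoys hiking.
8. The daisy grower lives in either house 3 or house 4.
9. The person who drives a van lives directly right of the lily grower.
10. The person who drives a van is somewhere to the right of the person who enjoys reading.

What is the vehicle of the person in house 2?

van

House 5 flower: only iris fits.
The only flower still possible for house 1 is lily.
The only flower still possible for house 2 is dahlia.
By clue 5, the tulip grower is in house 3.
From clue 9, the person who drives a van must be in house 2.
The person who enjoys reading is in house 1 (clue 10).
That leaves origami as the hobby for house 5.
So house 4 gets daisy for flower.
By clue 2, the person who drives a hatchback is in house 5.
House 1's vehicle must be coupe (nothing else left).
House 3 vehicle: only minivan fits.
House 4's vehicle must be scooter (nothing else left).
House 2 hobby: only painting fits.
From clue 4, the person who enjoys hiking must be in house 3.
House 4 hobby: only gardening fits.
So: house 1 = coupe/reading/lily, house 2 = van/painting/dahlia, house 3 = minivan/hiking/tulip, house 4 = scooter/gardening/daisy, house 5 = hatchback/origami/iris.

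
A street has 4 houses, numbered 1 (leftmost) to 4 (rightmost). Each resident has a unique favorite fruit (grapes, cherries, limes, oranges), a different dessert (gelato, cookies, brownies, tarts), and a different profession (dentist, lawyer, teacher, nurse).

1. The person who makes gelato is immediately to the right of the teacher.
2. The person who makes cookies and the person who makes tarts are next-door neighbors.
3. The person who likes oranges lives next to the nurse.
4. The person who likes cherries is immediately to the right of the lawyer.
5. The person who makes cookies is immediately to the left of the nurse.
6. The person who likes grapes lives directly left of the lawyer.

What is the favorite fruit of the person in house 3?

oranges

The person who likes cherries is narrowed to house 3 or 4; consider each.
Placing it in house 3 leads to a contradiction, so it's in house 4.
The lawyer is in house 3 (clue 4).
Clue 6: the person who likes grapes is in house 2.
The person who likes limes is narrowed to house 1 or 3; consider each.
Placing it in house 3 leads to a contradiction, so it's in house 1.
That leaves oranges as the favorite fruit for house 3.
The person who makes cookies is narrowed to house 1 or 3; consider each.
Placing it in house 1 leads to a contradiction, so it's in house 3.
Clue 5 places the nurse in house 4.
House 1 dessert: only brownies fits.
House 4 dessert: only tarts fits.
Clue 1 places the teacher in house 1.
That leaves gelato as the dessert for house 2.
So house 2 gets dentist for profession.
So: house 1 = limes/brownies/teacher, house 2 = grapes/gelato/dentist, house 3 = oranges/cookies/lawyer, house 4 = cherries/tarts/nurse.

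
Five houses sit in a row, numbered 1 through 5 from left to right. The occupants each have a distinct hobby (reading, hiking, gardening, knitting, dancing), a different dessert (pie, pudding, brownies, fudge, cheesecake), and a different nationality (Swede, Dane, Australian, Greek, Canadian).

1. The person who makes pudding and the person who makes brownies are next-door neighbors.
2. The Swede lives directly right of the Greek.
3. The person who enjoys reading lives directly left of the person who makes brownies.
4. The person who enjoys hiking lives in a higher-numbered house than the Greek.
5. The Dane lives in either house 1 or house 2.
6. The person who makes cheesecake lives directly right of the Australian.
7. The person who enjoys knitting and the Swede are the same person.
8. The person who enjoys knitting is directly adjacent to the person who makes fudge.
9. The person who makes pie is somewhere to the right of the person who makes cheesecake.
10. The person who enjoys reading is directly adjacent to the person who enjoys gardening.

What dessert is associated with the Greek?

The Dane is narrowed to house 1 or 2; consider each.
Placing it in house 2 leads to a contradiction, so it's in house 1.
So house 1 gets pudding for dessert.
From clue 1, the person who makes brownies must be in house 2.
From clue 3, the person who enjoys reading must be in house 1.
Clue 10 places the person who enjoys gardening in house 2.
The person who makes cheesecake is narrowed to house 3 or 4; consider each.
Placing it in house 4 leads to a contradiction, so it's in house 3.
Clue 6: the Australian is in house 2.
The only hobby still possible for house 3 is dancing.
The person who enjoys hiking is narrowed to house 4 or 5; consider each.
Placing it in house 4 leads to a contradiction, so it's in house 5.
House 4's hobby must be knitting (nothing else left).
The Swede is in house 4 (clue 7).
The person who makes fudge is in house 5 (clue 8).
So house 4 gets pie for dessert.
So house 3 gets Greek for nationality.
The only nationality still possible for house 5 is Canadian.
So: house 1 = reading/pudding/Dane, house 2 = gardening/brownies/Australian, house 3 = dancing/cheesecake/Greek, house 4 = knitting/pie/Swede, house 5 = hiking/fudge/Canadian.

cheesecake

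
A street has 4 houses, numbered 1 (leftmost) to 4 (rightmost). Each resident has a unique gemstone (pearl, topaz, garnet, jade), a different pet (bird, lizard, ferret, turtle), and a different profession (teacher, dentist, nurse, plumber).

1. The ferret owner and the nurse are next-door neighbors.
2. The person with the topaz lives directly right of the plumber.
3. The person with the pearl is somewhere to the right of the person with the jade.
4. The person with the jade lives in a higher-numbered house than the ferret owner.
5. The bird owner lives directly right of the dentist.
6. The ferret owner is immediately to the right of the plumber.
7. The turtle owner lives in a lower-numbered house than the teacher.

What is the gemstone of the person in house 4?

Clue 6 places the ferret owner in house 2.
Clue 6 places the plumber in house 1.
That leaves garnet as the gemstone for house 1.
Clue 1: the nurse is in house 3.
Clue 2: the person with the topaz is in house 2.
Clue 4: the person with the jade is in house 3.
The only gemstone still possible for house 4 is pearl.
The only profession still possible for house 4 is teacher.
The bird owner is in house 3 (clue 5).
House 1 pet: only turtle fits.
House 4 pet: only lizard fits.
House 2 profession: only dentist fits.
So: house 1 = garnet/turtle/plumber, house 2 = topaz/ferret/dentist, house 3 = jade/bird/nurse, house 4 = pearl/lizard/teacher.

pearl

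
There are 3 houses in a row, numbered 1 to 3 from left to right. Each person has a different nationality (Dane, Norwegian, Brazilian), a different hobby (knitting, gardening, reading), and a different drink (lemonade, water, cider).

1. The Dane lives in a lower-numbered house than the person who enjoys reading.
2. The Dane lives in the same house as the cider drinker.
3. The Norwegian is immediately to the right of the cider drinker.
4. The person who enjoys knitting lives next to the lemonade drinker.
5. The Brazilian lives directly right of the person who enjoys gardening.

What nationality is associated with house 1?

Dane

House 1 nationality: only Dane fits.
The cider drinker is in house 1 (clue 2).
By clue 3, the Norwegian is in house 2.
So house 3 gets Brazilian for nationality.
By clue 5, the person who enjoys gardening is in house 2.
The only hobby still possible for house 1 is knitting.
House 3's hobby must be reading (nothing else left).
From clue 4, the lemonade drinker must be in house 2.
That leaves water as the drink for house 3.
So: house 1 = Dane/knitting/cider, house 2 = Norwegian/gardening/lemonade, house 3 = Brazilian/reading/water.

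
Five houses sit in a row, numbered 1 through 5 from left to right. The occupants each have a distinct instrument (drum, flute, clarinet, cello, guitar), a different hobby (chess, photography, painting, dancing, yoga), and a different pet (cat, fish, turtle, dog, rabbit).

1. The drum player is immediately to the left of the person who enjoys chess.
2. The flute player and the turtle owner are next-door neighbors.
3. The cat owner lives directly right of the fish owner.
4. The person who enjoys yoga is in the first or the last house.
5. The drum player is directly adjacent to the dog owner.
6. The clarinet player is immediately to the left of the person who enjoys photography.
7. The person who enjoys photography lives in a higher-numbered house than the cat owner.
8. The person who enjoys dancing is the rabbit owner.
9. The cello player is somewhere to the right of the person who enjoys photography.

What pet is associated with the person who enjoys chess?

dog

The cello player is narrowed to house 4 or 5; consider each.
Placing it in house 4 leads to a contradiction, so it's in house 5.
The clarinet player is narrowed to house 2 or 3; consider each.
Placing it in house 3 leads to a contradiction, so it's in house 2.
The person who enjoys photography is in house 3 (clue 6).
Clue 7: the cat owner is in house 2.
House 1's pet must be fish (nothing else left).
House 1 instrument: only guitar fits.
So house 2 gets painting for hobby.
That leaves yoga as the hobby for house 1.
The drum player is narrowed to house 3 or 4; consider each.
Placing it in house 4 leads to a contradiction, so it's in house 3.
By clue 1, the person who enjoys chess is in house 4.
From clue 5, the dog owner must be in house 4.
The only instrument still possible for house 4 is flute.
House 5 hobby: only dancing fits.
The only pet still possible for house 3 is turtle.
House 5 pet: only rabbit fits.
So: house 1 = guitar/yoga/fish, house 2 = clarinet/painting/cat, house 3 = drum/photography/turtle, house 4 = flute/chess/dog, house 5 = cello/dancing/rabbit.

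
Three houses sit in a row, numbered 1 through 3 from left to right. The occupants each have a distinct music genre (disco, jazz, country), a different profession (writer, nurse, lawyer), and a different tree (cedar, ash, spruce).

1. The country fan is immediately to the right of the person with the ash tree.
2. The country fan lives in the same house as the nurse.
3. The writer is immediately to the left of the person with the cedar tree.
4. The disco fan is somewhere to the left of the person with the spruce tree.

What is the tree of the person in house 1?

ash

House 1's tree must be ash (nothing else left).
The country fan is in house 2 (clue 1).
The nurse is in house 2 (clue 2).
House 3 music genre: only jazz fits.
That leaves lawyer as the profession for house 3.
Clue 3: the person with the cedar tree is in house 2.
That leaves disco as the music genre for house 1.
House 1's profession must be writer (nothing else left).
House 3's tree must be spruce (nothing else left).
So: house 1 = disco/writer/ash, house 2 = country/nurse/cedar, house 3 = jazz/lawyer/spruce.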